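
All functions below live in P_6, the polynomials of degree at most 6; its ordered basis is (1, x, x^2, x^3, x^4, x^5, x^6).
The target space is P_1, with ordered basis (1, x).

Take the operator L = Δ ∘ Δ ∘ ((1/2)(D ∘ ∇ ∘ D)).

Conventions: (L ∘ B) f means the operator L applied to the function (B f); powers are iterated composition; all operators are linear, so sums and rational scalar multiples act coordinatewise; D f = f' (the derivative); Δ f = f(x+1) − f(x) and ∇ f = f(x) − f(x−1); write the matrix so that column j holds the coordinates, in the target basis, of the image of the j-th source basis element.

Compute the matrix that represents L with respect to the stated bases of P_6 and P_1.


image of 1: 0
image of x: 0
image of x^2: 0
image of x^3: 0
image of x^4: 0
image of x^5: 60
image of x^6: 360x + 180
each image's coordinates form column j of the matrix

the matrix is [[0, 0, 0, 0, 0, 60, 180]; [0, 0, 0, 0, 0, 0, 360]] (rows listed top to bottom)


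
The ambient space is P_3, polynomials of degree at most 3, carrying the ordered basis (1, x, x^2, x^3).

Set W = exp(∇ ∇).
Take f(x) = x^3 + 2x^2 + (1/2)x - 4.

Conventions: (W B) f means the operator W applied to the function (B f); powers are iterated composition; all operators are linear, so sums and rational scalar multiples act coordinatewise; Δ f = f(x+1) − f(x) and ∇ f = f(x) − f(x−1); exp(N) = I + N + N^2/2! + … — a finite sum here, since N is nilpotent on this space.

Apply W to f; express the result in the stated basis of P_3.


g(x) = x^3 + 2x^2 + (13/2)x - 6

order-1 term: 6x - 2
the series for exp(∇ ∇) f terminates at order 1
exp(∇ ∇) f = x^3 + 2x^2 + (13/2)x - 6


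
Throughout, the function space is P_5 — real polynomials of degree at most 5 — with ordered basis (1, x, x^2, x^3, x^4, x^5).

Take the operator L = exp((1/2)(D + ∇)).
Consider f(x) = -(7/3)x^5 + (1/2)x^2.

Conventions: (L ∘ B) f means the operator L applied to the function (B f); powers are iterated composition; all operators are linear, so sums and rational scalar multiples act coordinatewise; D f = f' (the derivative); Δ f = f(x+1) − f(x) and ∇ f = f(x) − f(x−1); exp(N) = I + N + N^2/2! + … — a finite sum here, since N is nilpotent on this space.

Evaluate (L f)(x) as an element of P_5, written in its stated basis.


order-1 term: -(35/3)x^4 + (35/3)x^3 - (35/3)x^2 + (41/6)x - 17/12
order-2 term: -(70/3)x^3 + 35x^2 - (385/12)x + 73/6
order-3 term: -(70/3)x^2 + 35x - 245/12
order-4 term: -(35/3)x + 35/3
order-5 term: -7/3
the series for exp((1/2)(D + ∇)) f terminates at order 5
exp((1/2)(D + ∇)) f = -(7/3)x^5 - (35/3)x^4 - (35/3)x^3 + (1/2)x^2 - (23/12)x - 1/3

the result is g(x) = -(7/3)x^5 - (35/3)x^4 - (35/3)x^3 + (1/2)x^2 - (23/12)x - 1/3


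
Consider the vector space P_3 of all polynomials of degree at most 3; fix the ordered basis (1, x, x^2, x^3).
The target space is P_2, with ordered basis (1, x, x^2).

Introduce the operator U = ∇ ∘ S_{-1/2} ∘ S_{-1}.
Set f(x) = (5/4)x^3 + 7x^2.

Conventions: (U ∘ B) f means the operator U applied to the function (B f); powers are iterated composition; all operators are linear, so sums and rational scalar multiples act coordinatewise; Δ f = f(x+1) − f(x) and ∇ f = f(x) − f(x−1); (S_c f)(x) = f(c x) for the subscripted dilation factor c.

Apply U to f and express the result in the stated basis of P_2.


the result is g(x) = (15/32)x^2 + (97/32)x - 51/32

S_{-1} f = -(5/4)x^3 + 7x^2
S_{-1/2} S_{-1} f = (5/32)x^3 + (7/4)x^2
∇ S_{-1/2} S_{-1} f = (15/32)x^2 + (97/32)x - 51/32


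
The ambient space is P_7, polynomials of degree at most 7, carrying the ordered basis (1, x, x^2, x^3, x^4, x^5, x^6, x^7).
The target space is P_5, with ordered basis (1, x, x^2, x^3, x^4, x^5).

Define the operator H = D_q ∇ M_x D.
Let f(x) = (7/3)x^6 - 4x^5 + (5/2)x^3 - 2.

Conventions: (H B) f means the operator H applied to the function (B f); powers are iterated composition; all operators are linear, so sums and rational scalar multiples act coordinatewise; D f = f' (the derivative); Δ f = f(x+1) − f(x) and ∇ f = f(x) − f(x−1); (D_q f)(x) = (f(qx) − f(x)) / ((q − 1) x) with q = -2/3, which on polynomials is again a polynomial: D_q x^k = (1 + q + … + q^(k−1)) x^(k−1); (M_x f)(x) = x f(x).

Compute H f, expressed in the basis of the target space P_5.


the result is g(x) = (1540/27)x^4 - (4030/27)x^3 + (1120/3)x^2 - (775/6)x + 323/2

D f = 14x^5 - 20x^4 + (15/2)x^2
M_x D f = 14x^6 - 20x^5 + (15/2)x^3
∇ M_x D f = 84x^5 - 310x^4 + 480x^3 - (775/2)x^2 + (323/2)x - 53/2
D_q (∇ M_x D) f = (1540/27)x^4 - (4030/27)x^3 + (1120/3)x^2 - (775/6)x + 323/2


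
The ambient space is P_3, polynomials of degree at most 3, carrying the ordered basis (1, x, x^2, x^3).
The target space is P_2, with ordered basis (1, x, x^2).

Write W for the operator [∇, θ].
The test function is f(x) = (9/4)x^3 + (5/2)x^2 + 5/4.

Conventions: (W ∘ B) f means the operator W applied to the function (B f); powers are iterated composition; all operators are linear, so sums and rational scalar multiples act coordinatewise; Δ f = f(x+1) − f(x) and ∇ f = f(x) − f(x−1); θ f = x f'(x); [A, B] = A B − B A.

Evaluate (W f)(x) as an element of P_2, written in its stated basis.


θ f = (27/4)x^3 + 5x^2
∇ θ f = (81/4)x^2 - (41/4)x + 7/4
∇ f = (27/4)x^2 - (7/4)x - 1/4
θ ∇ f = (27/2)x^2 - (7/4)x
[∇, θ] f = (27/4)x^2 - (17/2)x + 7/4

g(x) = (27/4)x^2 - (17/2)x + 7/4


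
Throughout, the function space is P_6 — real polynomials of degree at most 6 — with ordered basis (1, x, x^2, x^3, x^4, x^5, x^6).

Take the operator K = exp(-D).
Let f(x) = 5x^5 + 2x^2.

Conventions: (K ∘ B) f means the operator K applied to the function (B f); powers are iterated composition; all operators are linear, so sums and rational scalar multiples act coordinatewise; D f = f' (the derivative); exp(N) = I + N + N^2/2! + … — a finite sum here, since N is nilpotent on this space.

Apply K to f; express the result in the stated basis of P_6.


the result is g(x) = 5x^5 - 25x^4 + 50x^3 - 48x^2 + 21x - 3

order-1 term: -25x^4 - 4x
order-2 term: 50x^3 + 2
order-3 term: -50x^2
order-4 term: 25x
order-5 term: -5
the series for exp(-D) f terminates at order 5
exp(-D) f = 5x^5 - 25x^4 + 50x^3 - 48x^2 + 21x - 3


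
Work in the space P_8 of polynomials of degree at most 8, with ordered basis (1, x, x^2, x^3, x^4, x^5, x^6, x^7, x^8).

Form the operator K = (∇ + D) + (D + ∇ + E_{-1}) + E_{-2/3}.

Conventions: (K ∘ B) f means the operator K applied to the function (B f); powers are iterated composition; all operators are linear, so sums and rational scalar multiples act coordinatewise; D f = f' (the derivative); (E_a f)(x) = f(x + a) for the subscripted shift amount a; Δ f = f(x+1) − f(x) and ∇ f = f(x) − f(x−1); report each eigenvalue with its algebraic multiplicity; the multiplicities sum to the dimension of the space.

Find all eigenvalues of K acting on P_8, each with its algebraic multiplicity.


λ = 2 (multiplicity 9)

image of 1: 2
image of x: 2x + 7/3
image of x^2: 2x^2 + (14/3)x - 5/9
image of x^3: 2x^3 + 7x^2 - (5/3)x + 19/27
image of x^4: 2x^4 + (28/3)x^3 - (10/3)x^2 + (76/27)x - 65/81
image of x^5: 2x^5 + (35/3)x^4 - (50/9)x^3 + (190/27)x^2 - (325/81)x + 211/243
image of x^6: 2x^6 + 14x^5 - (25/3)x^4 + (380/27)x^3 - (325/27)x^2 + (422/81)x - 665/729
image of x^7: 2x^7 + (49/3)x^6 - (35/3)x^5 + (665/27)x^4 - (2275/81)x^3 + (1477/81)x^2 - (4655/729)x + 2059/2187
image of x^8: 2x^8 + (56/3)x^7 - (140/9)x^6 + (1064/27)x^5 - (4550/81)x^4 + (11816/243)x^3 - (18620/729)x^2 + (16472/2187)x - 6305/6561
the matrix is upper triangular; its diagonal is (2, 2, 2, 2, 2, 2, 2, 2, 2)
for a triangular matrix the eigenvalues are the diagonal entries, with algebraic multiplicity their repetition count


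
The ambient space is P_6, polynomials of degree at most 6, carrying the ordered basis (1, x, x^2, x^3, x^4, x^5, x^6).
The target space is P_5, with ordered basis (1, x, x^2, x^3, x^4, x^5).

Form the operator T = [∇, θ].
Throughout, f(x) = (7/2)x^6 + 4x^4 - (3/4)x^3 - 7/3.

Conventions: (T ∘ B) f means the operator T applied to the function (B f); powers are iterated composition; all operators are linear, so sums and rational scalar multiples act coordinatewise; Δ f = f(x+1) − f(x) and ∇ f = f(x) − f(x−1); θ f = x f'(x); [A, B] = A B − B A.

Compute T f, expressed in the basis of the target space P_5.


θ f = 21x^6 + 16x^4 - (9/4)x^3
∇ θ f = 126x^5 - 315x^4 + 484x^3 - (1671/4)x^2 + (787/4)x - 157/4
∇ f = 21x^5 - (105/2)x^4 + 86x^3 - (315/4)x^2 + (157/4)x - 33/4
θ ∇ f = 105x^5 - 210x^4 + 258x^3 - (315/2)x^2 + (157/4)x
[∇, θ] f = 21x^5 - 105x^4 + 226x^3 - (1041/4)x^2 + (315/2)x - 157/4

the image equals g(x) = 21x^5 - 105x^4 + 226x^3 - (1041/4)x^2 + (315/2)x - 157/4


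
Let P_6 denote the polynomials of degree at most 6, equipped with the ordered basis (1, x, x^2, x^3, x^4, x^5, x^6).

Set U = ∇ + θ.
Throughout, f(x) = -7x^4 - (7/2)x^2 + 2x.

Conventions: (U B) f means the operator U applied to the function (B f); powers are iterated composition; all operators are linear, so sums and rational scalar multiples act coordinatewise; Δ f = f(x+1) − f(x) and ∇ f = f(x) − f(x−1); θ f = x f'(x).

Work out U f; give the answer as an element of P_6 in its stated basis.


g(x) = -28x^4 - 28x^3 + 35x^2 - 33x + 25/2

∇ f = -28x^3 + 42x^2 - 35x + 25/2
θ f = -28x^4 - 7x^2 + 2x
(∇ + θ) f = -28x^4 - 28x^3 + 35x^2 - 33x + 25/2


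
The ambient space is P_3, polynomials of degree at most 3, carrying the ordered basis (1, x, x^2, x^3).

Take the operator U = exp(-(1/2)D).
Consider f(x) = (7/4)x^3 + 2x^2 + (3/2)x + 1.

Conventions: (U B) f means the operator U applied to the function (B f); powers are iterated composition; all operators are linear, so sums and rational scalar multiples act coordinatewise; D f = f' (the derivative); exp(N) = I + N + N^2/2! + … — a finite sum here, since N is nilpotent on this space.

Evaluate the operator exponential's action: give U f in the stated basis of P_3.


order-1 term: -(21/8)x^2 - 2x - 3/4
order-2 term: (21/16)x + 1/2
order-3 term: -7/32
the series for exp(-(1/2)D) f terminates at order 3
exp(-(1/2)D) f = (7/4)x^3 - (5/8)x^2 + (13/16)x + 17/32

the image equals g(x) = (7/4)x^3 - (5/8)x^2 + (13/16)x + 17/32


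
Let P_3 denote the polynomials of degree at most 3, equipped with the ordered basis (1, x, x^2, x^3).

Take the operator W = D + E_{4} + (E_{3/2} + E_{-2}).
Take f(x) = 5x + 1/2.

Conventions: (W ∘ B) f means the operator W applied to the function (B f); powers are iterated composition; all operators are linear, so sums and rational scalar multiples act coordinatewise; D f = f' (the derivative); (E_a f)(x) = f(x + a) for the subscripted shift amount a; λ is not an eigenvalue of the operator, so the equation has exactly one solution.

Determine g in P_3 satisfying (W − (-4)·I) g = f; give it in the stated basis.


write g with unknown coordinates in the stated basis and equate coefficients in (W − (-4)·I) g = f
solving from the highest basis element down gives g = (5/7)x - 19/49
check: W g = (15/7)x + 201/98
so W g − (-4)·g = 5x + 1/2 = f ✓

the image equals g(x) = (5/7)x - 19/49


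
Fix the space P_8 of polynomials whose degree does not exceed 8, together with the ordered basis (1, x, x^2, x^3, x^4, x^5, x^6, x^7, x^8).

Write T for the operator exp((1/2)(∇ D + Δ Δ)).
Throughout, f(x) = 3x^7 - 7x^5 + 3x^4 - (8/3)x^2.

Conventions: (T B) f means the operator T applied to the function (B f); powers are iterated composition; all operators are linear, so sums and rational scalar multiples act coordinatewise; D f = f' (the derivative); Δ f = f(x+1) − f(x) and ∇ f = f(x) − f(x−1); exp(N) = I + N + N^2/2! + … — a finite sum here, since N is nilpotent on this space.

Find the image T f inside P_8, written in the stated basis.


order-1 term: 126x^5 + (315/2)x^4 + 805x^3 + (1437/2)x^2 + 417x + 338/3
order-2 term: 1260x^3 + 1890x^2 + (11445/2)x + 5637/2
order-3 term: 2520x + 1890
the series for exp((1/2)(∇ D + Δ Δ)) f terminates at order 3
exp((1/2)(∇ D + Δ Δ)) f = 3x^7 + 119x^5 + (321/2)x^4 + 2065x^3 + (15635/6)x^2 + (17319/2)x + 28927/6

the image equals g(x) = 3x^7 + 119x^5 + (321/2)x^4 + 2065x^3 + (15635/6)x^2 + (17319/2)x + 28927/6


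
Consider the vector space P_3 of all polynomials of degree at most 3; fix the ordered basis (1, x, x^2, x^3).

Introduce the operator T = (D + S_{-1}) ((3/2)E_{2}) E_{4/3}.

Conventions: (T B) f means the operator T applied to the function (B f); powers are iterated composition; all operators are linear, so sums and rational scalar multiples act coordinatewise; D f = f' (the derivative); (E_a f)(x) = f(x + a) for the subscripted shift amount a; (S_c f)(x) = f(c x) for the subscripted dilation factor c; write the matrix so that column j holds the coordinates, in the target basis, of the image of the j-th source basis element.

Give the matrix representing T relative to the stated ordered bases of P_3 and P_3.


image of 1: 3/2
image of x: -(3/2)x + 13/2
image of x^2: (3/2)x^2 - 7x + 80/3
image of x^3: -(3/2)x^3 + (39/2)x^2 - 20x + 950/9
each image's coordinates form column j of the matrix

the matrix is [[3/2, 13/2, 80/3, 950/9]; [0, -3/2, -7, -20]; [0, 0, 3/2, 39/2]; [0, 0, 0, -3/2]] (rows listed top to bottom)


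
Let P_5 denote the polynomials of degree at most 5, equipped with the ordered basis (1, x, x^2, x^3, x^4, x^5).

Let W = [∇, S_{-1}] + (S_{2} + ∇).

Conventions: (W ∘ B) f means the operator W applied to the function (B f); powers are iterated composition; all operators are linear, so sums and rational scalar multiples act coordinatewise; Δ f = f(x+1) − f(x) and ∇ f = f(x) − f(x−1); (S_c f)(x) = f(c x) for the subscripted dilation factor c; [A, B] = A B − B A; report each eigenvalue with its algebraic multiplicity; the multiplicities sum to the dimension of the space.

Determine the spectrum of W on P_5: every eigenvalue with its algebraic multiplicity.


λ = 1 (multiplicity 1), λ = 2 (multiplicity 1), λ = 4 (multiplicity 1), λ = 8 (multiplicity 1), λ = 16 (multiplicity 1), λ = 32 (multiplicity 1)

image of 1: 1
image of x: 2x - 1
image of x^2: 4x^2 + 6x - 1
image of x^3: 8x^3 - 3x^2 - 3x - 1
image of x^4: 16x^4 + 12x^3 - 6x^2 + 12x - 1
image of x^5: 32x^5 - 5x^4 - 10x^3 - 10x^2 - 5x - 1
the matrix is upper triangular; its diagonal is (1, 2, 4, 8, 16, 32)
for a triangular matrix the eigenvalues are the diagonal entries, with algebraic multiplicity their repetition count


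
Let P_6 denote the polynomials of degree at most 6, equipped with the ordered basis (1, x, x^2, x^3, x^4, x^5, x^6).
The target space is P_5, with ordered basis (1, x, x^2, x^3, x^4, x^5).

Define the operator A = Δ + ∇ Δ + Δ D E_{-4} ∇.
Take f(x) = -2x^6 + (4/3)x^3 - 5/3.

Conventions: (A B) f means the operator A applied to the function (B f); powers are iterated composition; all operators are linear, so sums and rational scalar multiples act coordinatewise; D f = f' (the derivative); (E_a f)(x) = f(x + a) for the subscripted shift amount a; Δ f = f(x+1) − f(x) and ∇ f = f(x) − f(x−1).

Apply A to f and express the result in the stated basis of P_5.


Δ f = -12x^5 - 30x^4 - 40x^3 - 26x^2 - 8x - 2/3
Δ f = -12x^5 - 30x^4 - 40x^3 - 26x^2 - 8x - 2/3
∇ Δ f = -60x^4 - 60x^2 + 8x - 4
∇ f = -12x^5 + 30x^4 - 40x^3 + 34x^2 - 16x + 10/3
E_{-4} ∇ f = -12x^5 + 270x^4 - 2440x^3 + 11074x^2 - 25248x + 69418/3
D E_{-4} ∇ f = -60x^4 + 1080x^3 - 7320x^2 + 22148x - 25248
Δ D E_{-4} ∇ f = -240x^3 + 2880x^2 - 11640x + 15848
(Δ + ∇ Δ + Δ D E_{-4} ∇) f = -12x^5 - 90x^4 - 280x^3 + 2794x^2 - 11640x + 47530/3

the image equals g(x) = -12x^5 - 90x^4 - 280x^3 + 2794x^2 - 11640x + 47530/3


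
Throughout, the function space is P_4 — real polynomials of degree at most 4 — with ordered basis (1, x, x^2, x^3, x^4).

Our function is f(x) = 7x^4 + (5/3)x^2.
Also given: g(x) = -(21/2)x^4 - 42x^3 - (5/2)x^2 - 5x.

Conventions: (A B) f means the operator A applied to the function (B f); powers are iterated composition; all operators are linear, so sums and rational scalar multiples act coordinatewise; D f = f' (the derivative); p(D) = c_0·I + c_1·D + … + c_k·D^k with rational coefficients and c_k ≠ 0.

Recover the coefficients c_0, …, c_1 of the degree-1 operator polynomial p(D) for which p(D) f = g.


D^0 f = 7x^4 + (5/3)x^2
D^1 f = 28x^3 + (10/3)x
matching coefficients of g against c_0 f + c_1 Df + … from the top degree down determines the c_i
solution: c_0 = -3/2, c_1 = -3/2

c_0 = -3/2, c_1 = -3/2


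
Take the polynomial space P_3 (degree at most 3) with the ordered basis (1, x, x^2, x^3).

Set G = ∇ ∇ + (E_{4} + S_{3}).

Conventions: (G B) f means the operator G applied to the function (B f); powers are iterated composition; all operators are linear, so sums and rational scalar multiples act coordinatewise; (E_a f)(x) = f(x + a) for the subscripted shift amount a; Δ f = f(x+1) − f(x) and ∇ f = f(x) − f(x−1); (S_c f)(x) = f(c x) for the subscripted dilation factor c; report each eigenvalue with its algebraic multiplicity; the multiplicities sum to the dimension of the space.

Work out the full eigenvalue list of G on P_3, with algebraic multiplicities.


λ = 2 (multiplicity 1), λ = 4 (multiplicity 1), λ = 10 (multiplicity 1), λ = 28 (multiplicity 1)

image of 1: 2
image of x: 4x + 4
image of x^2: 10x^2 + 8x + 18
image of x^3: 28x^3 + 12x^2 + 54x + 58
the matrix is upper triangular; its diagonal is (2, 4, 10, 28)
for a triangular matrix the eigenvalues are the diagonal entries, with algebraic multiplicity their repetition count


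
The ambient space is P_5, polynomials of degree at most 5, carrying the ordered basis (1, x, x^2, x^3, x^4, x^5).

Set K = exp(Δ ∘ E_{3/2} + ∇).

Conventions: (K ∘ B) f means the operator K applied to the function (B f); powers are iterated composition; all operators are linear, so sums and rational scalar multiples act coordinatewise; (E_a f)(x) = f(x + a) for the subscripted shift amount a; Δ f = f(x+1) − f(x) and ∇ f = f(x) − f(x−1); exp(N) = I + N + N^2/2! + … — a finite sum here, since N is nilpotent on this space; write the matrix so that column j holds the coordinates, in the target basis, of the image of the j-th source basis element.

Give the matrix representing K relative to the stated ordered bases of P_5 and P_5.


image of 1: 1
image of x: x + 2
image of x^2: x^2 + 4x + 7
image of x^3: x^3 + 6x^2 + 21x + 157/4
image of x^4: x^4 + 8x^3 + 42x^2 + 157x + 254
image of x^5: x^5 + 10x^4 + 70x^3 + (785/2)x^2 + 1270x + 30249/16
each image's coordinates form column j of the matrix

the matrix is [[1, 2, 7, 157/4, 254, 30249/16]; [0, 1, 4, 21, 157, 1270]; [0, 0, 1, 6, 42, 785/2]; [0, 0, 0, 1, 8, 70]; [0, 0, 0, 0, 1, 10]; [0, 0, 0, 0, 0, 1]] (rows listed top to bottom)


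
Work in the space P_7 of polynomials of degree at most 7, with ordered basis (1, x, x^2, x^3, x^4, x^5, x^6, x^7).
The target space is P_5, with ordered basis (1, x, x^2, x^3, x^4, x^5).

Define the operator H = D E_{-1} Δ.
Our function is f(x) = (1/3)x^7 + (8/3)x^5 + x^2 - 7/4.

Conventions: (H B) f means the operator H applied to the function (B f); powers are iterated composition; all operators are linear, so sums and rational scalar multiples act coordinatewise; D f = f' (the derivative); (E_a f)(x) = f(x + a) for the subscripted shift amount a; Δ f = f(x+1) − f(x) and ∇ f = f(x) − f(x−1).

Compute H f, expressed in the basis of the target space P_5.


the image equals g(x) = 14x^5 - 35x^4 + 100x^3 - 115x^2 + (202/3)x - 41/3

Δ f = (7/3)x^6 + 7x^5 + 25x^4 + (115/3)x^3 + (101/3)x^2 + (53/3)x + 4
E_{-1} Δ f = (7/3)x^6 - 7x^5 + 25x^4 - (115/3)x^3 + (101/3)x^2 - (41/3)x + 2
D (E_{-1} Δ) f = 14x^5 - 35x^4 + 100x^3 - 115x^2 + (202/3)x - 41/3


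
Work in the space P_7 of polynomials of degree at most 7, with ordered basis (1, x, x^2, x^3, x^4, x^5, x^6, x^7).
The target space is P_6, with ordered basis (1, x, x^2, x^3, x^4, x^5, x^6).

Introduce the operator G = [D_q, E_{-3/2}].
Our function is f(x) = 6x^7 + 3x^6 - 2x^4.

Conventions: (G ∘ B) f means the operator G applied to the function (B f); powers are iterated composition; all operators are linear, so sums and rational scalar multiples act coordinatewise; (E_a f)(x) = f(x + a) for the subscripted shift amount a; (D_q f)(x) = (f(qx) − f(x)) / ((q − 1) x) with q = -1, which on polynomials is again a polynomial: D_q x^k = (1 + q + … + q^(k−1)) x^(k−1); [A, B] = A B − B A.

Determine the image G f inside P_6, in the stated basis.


E_{-3/2} f = 6x^7 - 60x^6 + (513/2)x^5 - (1219/2)x^4 + (6981/8)x^3 - 756x^2 + (11799/32)x - 2511/32
D_q E_{-3/2} f = 6x^6 + (513/2)x^4 + (6981/8)x^2 + 11799/32
D_q f = 6x^6
E_{-3/2} D_q f = 6x^6 - 54x^5 + (405/2)x^4 - 405x^3 + (3645/8)x^2 - (2187/8)x + 2187/32
[D_q, E_{-3/2}] f = 54x^5 + 54x^4 + 405x^3 + 417x^2 + (2187/8)x + 2403/8

the image equals g(x) = 54x^5 + 54x^4 + 405x^3 + 417x^2 + (2187/8)x + 2403/8


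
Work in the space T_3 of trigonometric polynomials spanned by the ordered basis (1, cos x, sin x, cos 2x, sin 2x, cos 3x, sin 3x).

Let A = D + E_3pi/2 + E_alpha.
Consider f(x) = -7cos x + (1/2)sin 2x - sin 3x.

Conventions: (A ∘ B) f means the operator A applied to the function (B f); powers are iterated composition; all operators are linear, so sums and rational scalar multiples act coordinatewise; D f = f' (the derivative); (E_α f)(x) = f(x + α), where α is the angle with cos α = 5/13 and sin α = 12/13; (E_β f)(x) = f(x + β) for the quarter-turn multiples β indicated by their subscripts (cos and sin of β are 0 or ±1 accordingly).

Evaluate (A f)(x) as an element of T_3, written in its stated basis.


g(x) = -(35/13)cos x + (84/13)sin x + (229/169)cos 2x - (144/169)sin 2x - (7960/2197)cos 3x + (2035/2197)sin 3x

D f = 7sin x + cos 2x - 3cos 3x
E_3pi/2 f = -7sin x - (1/2)sin 2x - cos 3x
E_alpha f = -(35/13)cos x + (84/13)sin x + (60/169)cos 2x - (119/338)sin 2x + (828/2197)cos 3x + (2035/2197)sin 3x
(D + E_3pi/2 + E_alpha) f = -(35/13)cos x + (84/13)sin x + (229/169)cos 2x - (144/169)sin 2x - (7960/2197)cos 3x + (2035/2197)sin 3x


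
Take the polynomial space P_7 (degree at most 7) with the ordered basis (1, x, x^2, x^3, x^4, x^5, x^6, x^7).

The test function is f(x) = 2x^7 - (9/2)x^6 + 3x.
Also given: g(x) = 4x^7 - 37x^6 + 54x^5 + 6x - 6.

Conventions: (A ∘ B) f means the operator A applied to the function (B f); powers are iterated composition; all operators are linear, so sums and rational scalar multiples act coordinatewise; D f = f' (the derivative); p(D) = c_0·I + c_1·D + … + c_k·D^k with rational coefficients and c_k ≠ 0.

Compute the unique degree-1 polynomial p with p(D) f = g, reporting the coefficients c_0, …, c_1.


D^0 f = 2x^7 - (9/2)x^6 + 3x
D^1 f = 14x^6 - 27x^5 + 3
matching coefficients of g against c_0 f + c_1 Df + … from the top degree down determines the c_i
solution: c_0 = 2, c_1 = -2

c_0 = 2, c_1 = -2


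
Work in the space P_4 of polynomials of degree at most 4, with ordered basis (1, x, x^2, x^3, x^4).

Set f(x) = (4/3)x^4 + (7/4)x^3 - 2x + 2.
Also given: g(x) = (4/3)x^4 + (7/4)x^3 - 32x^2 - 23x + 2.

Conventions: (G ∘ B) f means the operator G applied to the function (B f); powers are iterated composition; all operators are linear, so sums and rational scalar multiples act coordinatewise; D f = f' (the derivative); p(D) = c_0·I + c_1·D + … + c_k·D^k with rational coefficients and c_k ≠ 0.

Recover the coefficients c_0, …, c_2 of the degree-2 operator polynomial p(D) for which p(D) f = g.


D^0 f = (4/3)x^4 + (7/4)x^3 - 2x + 2
D^1 f = (16/3)x^3 + (21/4)x^2 - 2
D^2 f = 16x^2 + (21/2)x
matching coefficients of g against c_0 f + c_1 Df + … from the top degree down determines the c_i
solution: c_0 = 1, c_1 = 0, c_2 = -2

p(D) = I − 2·D^2, i.e. c_0 = 1, c_1 = 0, c_2 = -2


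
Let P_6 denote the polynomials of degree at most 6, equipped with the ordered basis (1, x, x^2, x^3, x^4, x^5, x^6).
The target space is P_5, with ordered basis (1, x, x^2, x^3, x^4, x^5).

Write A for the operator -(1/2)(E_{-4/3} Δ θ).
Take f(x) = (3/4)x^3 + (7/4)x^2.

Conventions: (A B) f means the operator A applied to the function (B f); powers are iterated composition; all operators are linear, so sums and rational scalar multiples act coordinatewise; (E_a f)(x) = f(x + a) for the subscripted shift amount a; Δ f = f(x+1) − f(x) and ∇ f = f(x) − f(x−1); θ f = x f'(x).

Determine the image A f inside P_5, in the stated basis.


the result is g(x) = -(27/8)x^2 + (17/8)x + 7/24

θ f = (9/4)x^3 + (7/2)x^2
Δ θ f = (27/4)x^2 + (55/4)x + 23/4
E_{-4/3} Δ θ f = (27/4)x^2 - (17/4)x - 7/12
(-(1/2)(E_{-4/3} Δ θ)) f = -(27/8)x^2 + (17/8)x + 7/24


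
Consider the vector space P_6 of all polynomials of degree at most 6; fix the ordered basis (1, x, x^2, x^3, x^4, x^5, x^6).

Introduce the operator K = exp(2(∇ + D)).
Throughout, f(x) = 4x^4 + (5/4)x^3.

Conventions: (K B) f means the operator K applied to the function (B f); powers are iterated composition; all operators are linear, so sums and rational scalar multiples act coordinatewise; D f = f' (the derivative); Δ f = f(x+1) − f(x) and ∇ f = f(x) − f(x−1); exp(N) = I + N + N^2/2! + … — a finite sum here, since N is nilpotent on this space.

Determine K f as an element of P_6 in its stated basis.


the image equals g(x) = 4x^4 + (261/4)x^3 + 351x^2 + (1449/2)x + 953/2

order-1 term: 64x^3 - 33x^2 + (49/2)x - 11/2
order-2 term: 384x^2 - 324x + 146
order-3 term: 1024x - 688
order-4 term: 1024
the series for exp(2(∇ + D)) f terminates at order 4
exp(2(∇ + D)) f = 4x^4 + (261/4)x^3 + 351x^2 + (1449/2)x + 953/2


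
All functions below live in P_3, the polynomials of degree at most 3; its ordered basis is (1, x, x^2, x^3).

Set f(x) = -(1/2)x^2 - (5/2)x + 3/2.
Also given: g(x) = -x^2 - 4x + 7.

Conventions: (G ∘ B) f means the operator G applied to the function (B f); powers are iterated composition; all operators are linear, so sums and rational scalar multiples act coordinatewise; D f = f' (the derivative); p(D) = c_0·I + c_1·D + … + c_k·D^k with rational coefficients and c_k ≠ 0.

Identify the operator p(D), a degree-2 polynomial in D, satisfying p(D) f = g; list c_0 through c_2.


D^0 f = -(1/2)x^2 - (5/2)x + 3/2
D^1 f = -x - 5/2
D^2 f = -1
matching coefficients of g against c_0 f + c_1 Df + … from the top degree down determines the c_i
solution: c_0 = 2, c_1 = -1, c_2 = -3/2

p(D) = 2·I − D − (3/2)·D^2, i.e. c_0 = 2, c_1 = -1, c_2 = -3/2


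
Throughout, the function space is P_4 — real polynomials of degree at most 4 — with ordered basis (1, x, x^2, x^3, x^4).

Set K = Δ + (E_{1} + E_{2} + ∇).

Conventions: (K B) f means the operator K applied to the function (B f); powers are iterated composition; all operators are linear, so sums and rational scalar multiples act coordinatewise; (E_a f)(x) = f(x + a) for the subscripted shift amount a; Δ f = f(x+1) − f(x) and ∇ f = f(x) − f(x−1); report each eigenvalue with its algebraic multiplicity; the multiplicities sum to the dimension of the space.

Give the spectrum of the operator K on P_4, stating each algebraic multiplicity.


image of 1: 2
image of x: 2x + 5
image of x^2: 2x^2 + 10x + 5
image of x^3: 2x^3 + 15x^2 + 15x + 11
image of x^4: 2x^4 + 20x^3 + 30x^2 + 44x + 17
the matrix is upper triangular; its diagonal is (2, 2, 2, 2, 2)
for a triangular matrix the eigenvalues are the diagonal entries, with algebraic multiplicity their repetition count

λ = 2 (multiplicity 5)


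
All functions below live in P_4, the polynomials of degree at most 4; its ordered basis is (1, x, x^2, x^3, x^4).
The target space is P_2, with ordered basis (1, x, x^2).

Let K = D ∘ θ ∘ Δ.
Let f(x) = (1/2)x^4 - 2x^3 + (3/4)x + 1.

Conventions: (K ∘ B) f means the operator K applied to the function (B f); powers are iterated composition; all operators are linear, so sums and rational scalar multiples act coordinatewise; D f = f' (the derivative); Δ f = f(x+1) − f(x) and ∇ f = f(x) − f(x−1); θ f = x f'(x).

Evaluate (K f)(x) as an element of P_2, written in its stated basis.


Δ f = 2x^3 - 3x^2 - 4x - 3/4
θ Δ f = 6x^3 - 6x^2 - 4x
D θ Δ f = 18x^2 - 12x - 4

g(x) = 18x^2 - 12x - 4


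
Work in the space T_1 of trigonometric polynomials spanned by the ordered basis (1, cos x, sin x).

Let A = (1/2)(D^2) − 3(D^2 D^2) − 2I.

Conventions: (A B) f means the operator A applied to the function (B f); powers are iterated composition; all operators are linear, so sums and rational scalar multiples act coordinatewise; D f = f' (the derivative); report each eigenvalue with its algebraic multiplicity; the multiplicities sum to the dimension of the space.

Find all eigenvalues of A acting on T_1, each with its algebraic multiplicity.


λ = -11/2 (multiplicity 2), λ = -2 (multiplicity 1)

image of 1: -2
image of cos x: -(11/2)cos x
image of sin x: -(11/2)sin x
the matrix is diagonal; its diagonal is (-2, -11/2, -11/2)
for a triangular matrix the eigenvalues are the diagonal entries, with algebraic multiplicity their repetition count


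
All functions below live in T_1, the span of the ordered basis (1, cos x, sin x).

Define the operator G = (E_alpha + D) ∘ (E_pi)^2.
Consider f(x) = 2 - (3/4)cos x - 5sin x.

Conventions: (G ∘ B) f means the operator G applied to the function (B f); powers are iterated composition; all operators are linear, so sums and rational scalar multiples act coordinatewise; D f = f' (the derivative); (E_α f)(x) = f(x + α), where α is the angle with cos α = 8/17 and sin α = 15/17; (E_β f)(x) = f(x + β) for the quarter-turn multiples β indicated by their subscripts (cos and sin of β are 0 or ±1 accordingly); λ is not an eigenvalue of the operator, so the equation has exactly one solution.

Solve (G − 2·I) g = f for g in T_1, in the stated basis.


the image equals g(x) = -2 + (359/200)cos x + (53/50)sin x

write g with unknown coordinates in the stated basis and equate coefficients in (G − 2·I) g = f
solving from the highest basis element down gives g = -2 + (359/200)cos x + (53/50)sin x
check: G g = -2 + (71/25)cos x - (72/25)sin x
so G g − 2·g = 2 - (3/4)cos x - 5sin x = f ✓


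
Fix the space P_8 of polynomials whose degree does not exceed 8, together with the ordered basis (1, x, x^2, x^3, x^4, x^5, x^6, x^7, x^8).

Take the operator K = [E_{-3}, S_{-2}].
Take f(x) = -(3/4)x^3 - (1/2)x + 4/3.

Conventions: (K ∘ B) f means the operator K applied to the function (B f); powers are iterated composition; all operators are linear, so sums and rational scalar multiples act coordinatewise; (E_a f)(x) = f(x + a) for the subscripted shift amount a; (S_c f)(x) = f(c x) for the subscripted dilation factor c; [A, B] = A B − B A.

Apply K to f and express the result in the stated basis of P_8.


the image equals g(x) = -81x^2 + (243/2)x - 747/4

S_{-2} f = 6x^3 + x + 4/3
E_{-3} S_{-2} f = 6x^3 - 54x^2 + 163x - 491/3
E_{-3} f = -(3/4)x^3 + (27/4)x^2 - (83/4)x + 277/12
S_{-2} E_{-3} f = 6x^3 + 27x^2 + (83/2)x + 277/12
[E_{-3}, S_{-2}] f = -81x^2 + (243/2)x - 747/4


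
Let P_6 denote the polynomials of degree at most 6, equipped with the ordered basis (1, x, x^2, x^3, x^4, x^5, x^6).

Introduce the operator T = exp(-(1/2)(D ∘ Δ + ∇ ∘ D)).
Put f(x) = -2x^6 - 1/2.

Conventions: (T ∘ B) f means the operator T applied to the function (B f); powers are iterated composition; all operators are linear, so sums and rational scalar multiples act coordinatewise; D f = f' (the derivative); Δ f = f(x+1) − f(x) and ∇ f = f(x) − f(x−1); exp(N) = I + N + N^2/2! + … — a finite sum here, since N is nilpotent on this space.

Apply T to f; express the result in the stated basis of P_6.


the image equals g(x) = -2x^6 + 60x^4 - 240x^2 + 23/2

order-1 term: 60x^4 + 120x^2 + 12
order-2 term: -360x^2 - 240
order-3 term: 240
the series for exp(-(1/2)(D ∘ Δ + ∇ ∘ D)) f terminates at order 3
exp(-(1/2)(D ∘ Δ + ∇ ∘ D)) f = -2x^6 + 60x^4 - 240x^2 + 23/2


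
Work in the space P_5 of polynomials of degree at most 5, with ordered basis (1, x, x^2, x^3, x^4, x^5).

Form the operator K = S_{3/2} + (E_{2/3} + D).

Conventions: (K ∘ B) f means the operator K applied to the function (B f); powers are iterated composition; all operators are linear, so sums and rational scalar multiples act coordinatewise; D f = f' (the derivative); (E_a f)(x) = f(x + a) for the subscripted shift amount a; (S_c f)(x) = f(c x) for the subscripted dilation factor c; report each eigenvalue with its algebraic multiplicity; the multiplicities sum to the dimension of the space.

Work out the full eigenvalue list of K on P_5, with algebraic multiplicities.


image of 1: 2
image of x: (5/2)x + 5/3
image of x^2: (13/4)x^2 + (10/3)x + 4/9
image of x^3: (35/8)x^3 + 5x^2 + (4/3)x + 8/27
image of x^4: (97/16)x^4 + (20/3)x^3 + (8/3)x^2 + (32/27)x + 16/81
image of x^5: (275/32)x^5 + (25/3)x^4 + (40/9)x^3 + (80/27)x^2 + (80/81)x + 32/243
the matrix is upper triangular; its diagonal is (2, 5/2, 13/4, 35/8, 97/16, 275/32)
for a triangular matrix the eigenvalues are the diagonal entries, with algebraic multiplicity their repetition count

λ = 2 (multiplicity 1), λ = 5/2 (multiplicity 1), λ = 13/4 (multiplicity 1), λ = 35/8 (multiplicity 1), λ = 97/16 (multiplicity 1), λ = 275/32 (multiplicity 1)


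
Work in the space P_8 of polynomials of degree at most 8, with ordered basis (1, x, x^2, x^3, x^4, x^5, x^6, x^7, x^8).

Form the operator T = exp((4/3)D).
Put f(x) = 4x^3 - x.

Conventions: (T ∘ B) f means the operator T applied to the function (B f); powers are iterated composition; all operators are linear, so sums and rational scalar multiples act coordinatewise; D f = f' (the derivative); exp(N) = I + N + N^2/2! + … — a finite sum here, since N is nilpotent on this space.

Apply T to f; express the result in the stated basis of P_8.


the image equals g(x) = 4x^3 + 16x^2 + (61/3)x + 220/27

order-1 term: 16x^2 - 4/3
order-2 term: (64/3)x
order-3 term: 256/27
the series for exp((4/3)D) f terminates at order 3
exp((4/3)D) f = 4x^3 + 16x^2 + (61/3)x + 220/27


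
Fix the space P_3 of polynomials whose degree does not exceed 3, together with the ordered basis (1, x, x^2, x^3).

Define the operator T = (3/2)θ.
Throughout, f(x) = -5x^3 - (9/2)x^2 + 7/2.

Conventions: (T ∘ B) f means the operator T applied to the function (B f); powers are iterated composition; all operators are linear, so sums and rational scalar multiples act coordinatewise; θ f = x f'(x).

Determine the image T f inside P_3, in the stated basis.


θ f = -15x^3 - 9x^2
((3/2)θ) f = -(45/2)x^3 - (27/2)x^2

g(x) = -(45/2)x^3 - (27/2)x^2


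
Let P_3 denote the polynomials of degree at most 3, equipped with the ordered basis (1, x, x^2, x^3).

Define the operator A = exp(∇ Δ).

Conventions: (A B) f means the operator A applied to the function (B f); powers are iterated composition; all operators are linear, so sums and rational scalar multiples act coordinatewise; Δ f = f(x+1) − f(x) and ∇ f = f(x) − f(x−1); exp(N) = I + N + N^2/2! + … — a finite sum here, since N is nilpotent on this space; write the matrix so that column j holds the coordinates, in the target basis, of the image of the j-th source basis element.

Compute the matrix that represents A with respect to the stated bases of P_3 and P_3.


the matrix is [[1, 0, 2, 0]; [0, 1, 0, 6]; [0, 0, 1, 0]; [0, 0, 0, 1]] (rows listed top to bottom)

image of 1: 1
image of x: x
image of x^2: x^2 + 2
image of x^3: x^3 + 6x
each image's coordinates form column j of the matrix


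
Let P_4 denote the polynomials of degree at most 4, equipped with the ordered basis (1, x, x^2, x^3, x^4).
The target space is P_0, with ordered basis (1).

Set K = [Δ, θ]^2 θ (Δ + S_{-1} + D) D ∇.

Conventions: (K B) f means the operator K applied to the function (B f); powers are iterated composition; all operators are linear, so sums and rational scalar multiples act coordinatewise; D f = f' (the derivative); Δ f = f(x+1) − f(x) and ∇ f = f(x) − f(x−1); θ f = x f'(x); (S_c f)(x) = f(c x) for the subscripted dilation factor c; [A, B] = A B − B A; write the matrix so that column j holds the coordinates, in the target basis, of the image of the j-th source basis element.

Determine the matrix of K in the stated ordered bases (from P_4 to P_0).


the matrix is [[0, 0, 0, 0, 48]] (rows listed top to bottom)

image of 1: 0
image of x: 0
image of x^2: 0
image of x^3: 0
image of x^4: 48
each image's coordinates form column j of the matrix


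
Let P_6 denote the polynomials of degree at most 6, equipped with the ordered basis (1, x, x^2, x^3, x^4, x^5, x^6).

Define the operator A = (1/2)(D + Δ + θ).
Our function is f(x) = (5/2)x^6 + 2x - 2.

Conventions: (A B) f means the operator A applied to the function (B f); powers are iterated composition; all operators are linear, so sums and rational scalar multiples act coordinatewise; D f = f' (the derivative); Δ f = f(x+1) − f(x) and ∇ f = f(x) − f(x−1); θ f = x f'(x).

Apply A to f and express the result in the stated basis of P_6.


D f = 15x^5 + 2
Δ f = 15x^5 + (75/2)x^4 + 50x^3 + (75/2)x^2 + 15x + 9/2
θ f = 15x^6 + 2x
(D + Δ + θ) f = 15x^6 + 30x^5 + (75/2)x^4 + 50x^3 + (75/2)x^2 + 17x + 13/2
((1/2)(D + Δ + θ)) f = (15/2)x^6 + 15x^5 + (75/4)x^4 + 25x^3 + (75/4)x^2 + (17/2)x + 13/4

the result is g(x) = (15/2)x^6 + 15x^5 + (75/4)x^4 + 25x^3 + (75/4)x^2 + (17/2)x + 13/4


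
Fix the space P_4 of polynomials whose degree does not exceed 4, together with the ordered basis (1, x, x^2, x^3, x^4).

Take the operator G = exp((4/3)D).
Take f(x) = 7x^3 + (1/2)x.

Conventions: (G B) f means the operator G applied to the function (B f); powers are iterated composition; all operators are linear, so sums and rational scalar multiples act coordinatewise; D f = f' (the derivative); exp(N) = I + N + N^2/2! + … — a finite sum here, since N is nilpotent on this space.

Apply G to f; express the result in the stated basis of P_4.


order-1 term: 28x^2 + 2/3
order-2 term: (112/3)x
order-3 term: 448/27
the series for exp((4/3)D) f terminates at order 3
exp((4/3)D) f = 7x^3 + 28x^2 + (227/6)x + 466/27

g(x) = 7x^3 + 28x^2 + (227/6)x + 466/27


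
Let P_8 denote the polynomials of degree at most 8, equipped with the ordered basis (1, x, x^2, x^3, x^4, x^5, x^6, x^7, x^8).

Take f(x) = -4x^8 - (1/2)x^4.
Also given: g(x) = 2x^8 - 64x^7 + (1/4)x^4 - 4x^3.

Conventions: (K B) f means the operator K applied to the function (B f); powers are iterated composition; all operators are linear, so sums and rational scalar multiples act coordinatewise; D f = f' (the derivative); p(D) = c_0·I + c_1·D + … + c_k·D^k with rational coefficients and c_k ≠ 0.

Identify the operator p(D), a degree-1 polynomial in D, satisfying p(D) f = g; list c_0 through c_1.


D^0 f = -4x^8 - (1/2)x^4
D^1 f = -32x^7 - 2x^3
matching coefficients of g against c_0 f + c_1 Df + … from the top degree down determines the c_i
solution: c_0 = -1/2, c_1 = 2

c_0 = -1/2, c_1 = 2


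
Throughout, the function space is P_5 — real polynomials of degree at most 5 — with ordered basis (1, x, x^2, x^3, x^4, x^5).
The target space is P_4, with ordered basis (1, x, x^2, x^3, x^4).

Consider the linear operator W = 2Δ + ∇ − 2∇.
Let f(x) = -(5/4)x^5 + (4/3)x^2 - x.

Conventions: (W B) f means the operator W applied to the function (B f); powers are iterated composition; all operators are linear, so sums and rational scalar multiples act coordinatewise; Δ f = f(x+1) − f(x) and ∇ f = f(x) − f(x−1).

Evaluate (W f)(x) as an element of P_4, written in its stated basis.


the result is g(x) = -(25/4)x^4 - (75/2)x^3 - (25/2)x^2 - (193/12)x + 7/4

Δ f = -(25/4)x^4 - (25/2)x^3 - (25/2)x^2 - (43/12)x - 11/12
(2Δ) f = -(25/2)x^4 - 25x^3 - 25x^2 - (43/6)x - 11/6
∇ f = -(25/4)x^4 + (25/2)x^3 - (25/2)x^2 + (107/12)x - 43/12
∇ f = -(25/4)x^4 + (25/2)x^3 - (25/2)x^2 + (107/12)x - 43/12
(-2∇) f = (25/2)x^4 - 25x^3 + 25x^2 - (107/6)x + 43/6
(2Δ + ∇ − 2∇) f = -(25/4)x^4 - (75/2)x^3 - (25/2)x^2 - (193/12)x + 7/4


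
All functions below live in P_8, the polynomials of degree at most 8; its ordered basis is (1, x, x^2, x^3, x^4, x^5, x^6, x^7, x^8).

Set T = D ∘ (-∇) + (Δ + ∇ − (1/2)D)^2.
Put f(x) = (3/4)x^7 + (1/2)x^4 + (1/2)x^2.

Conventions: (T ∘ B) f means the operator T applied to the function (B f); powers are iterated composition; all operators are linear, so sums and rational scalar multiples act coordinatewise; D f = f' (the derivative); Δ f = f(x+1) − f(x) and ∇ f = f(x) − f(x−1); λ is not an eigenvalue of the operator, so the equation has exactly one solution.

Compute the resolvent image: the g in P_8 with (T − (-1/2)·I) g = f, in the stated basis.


write g with unknown coordinates in the stated basis and equate coefficients in (T − (-1/2)·I) g = f
solving from the highest basis element down gives g = (3/2)x^7 - (315/2)x^5 - 314x^4 + 5775x^3 + 18556x^2 - 49899x - 113316
check: T g = (315/4)x^5 + (315/2)x^4 - (5775/2)x^3 - (18555/2)x^2 + (49899/2)x + 56658
so T g − (-1/2)·g = (3/4)x^7 + (1/2)x^4 + (1/2)x^2 = f ✓

the image equals g(x) = (3/2)x^7 - (315/2)x^5 - 314x^4 + 5775x^3 + 18556x^2 - 49899x - 113316
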